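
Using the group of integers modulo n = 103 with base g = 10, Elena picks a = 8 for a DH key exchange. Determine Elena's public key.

Public value = 10^8 mod 103.
10^1 ≡ 10 (mod 103)
10^2 = (10^1)^2 ≡ 10^2 = 100 ≡ 100 (mod 103)
10^4 = (10^2)^2 ≡ 100^2 = 10000 ≡ 9 (mod 103)
10^8 = (10^4)^2 ≡ 9^2 = 81 ≡ 81 (mod 103)

81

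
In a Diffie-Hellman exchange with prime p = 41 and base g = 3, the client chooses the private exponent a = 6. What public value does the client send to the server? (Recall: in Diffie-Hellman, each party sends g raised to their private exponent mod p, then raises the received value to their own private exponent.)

Public value = 3^6 (mod 41).
3^1 ≡ 3 (mod 41)
3^2 = (3^1)^2 ≡ 3^2 = 9 ≡ 9 (mod 41)
3^4 = (3^2)^2 ≡ 9^2 = 81 ≡ 40 (mod 41)
3^6 = 3^4 · 3^2 ≡ 40 · 9 ≡ 32 (mod 41).

32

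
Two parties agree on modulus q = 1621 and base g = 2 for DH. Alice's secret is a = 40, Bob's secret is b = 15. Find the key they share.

Bob sends B = g^b mod q = 2^15 mod 1621.
2^1 ≡ 2 (mod 1621)
2^2 = (2^1)^2 ≡ 2^2 = 4 ≡ 4 (mod 1621)
2^4 = (2^2)^2 ≡ 4^2 = 16 ≡ 16 (mod 1621)
2^8 = (2^4)^2 ≡ 16^2 = 256 ≡ 256 (mod 1621)
2^15 = 2^8 · 2^4 · 2^2 · 2^1 ≡ 256 · 16 · 4 · 2 ≡ 348 (mod 1621).
So B = 348. Alice then computes K = B^a mod q = 348^40 mod 1621.
348^1 ≡ 348 (mod 1621)
348^2 = (348^1)^2 ≡ 348^2 = 121104 ≡ 1150 (mod 1621)
348^4 = (348^2)^2 ≡ 1150^2 = 1322500 ≡ 1385 (mod 1621)
348^8 = (348^4)^2 ≡ 1385^2 = 1918225 ≡ 582 (mod 1621)
348^16 = (348^8)^2 ≡ 582^2 = 338724 ≡ 1556 (mod 1621)
348^32 = (348^16)^2 ≡ 1556^2 = 2421136 ≡ 983 (mod 1621)
348^40 = 348^32 · 348^8 ≡ 983 · 582 ≡ 1514 (mod 1621).

1514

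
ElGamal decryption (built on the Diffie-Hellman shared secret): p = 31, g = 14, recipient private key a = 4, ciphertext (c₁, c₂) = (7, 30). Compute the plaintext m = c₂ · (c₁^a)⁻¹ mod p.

Shared mask s = c₁^a mod p = 7^4 mod 31.
7^1 ≡ 7 (mod 31)
7^2 = (7^1)^2 ≡ 7^2 = 49 ≡ 18 (mod 31)
7^4 = (7^2)^2 ≡ 18^2 = 324 ≡ 14 (mod 31)
So s = 14; s⁻¹ ≡ 20 (mod 31).
m = c₂ · s⁻¹ mod 31 = 30 · 20 mod 31 = 11.

11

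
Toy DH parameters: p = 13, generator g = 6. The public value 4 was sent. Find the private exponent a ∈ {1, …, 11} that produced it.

Try successive powers of 6 modulo 13:
6^1 ≡ 6
6^2 ≡ 10
6^3 ≡ 8
6^4 ≡ 9
6^5 ≡ 2
6^6 ≡ 12
6^7 ≡ 7
6^8 ≡ 3
6^9 ≡ 5
6^10 ≡ 4
Found: a = 10.

10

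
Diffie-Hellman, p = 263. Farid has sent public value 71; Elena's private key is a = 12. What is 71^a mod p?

258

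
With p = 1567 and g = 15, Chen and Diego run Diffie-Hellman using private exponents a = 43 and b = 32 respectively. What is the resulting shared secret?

Diego sends B = g^b mod p = 15^32 mod 1567.
15^1 ≡ 15 (mod 1567)
15^2 = (15^1)^2 ≡ 15^2 = 225 ≡ 225 (mod 1567)
15^4 = (15^2)^2 ≡ 225^2 = 50625 ≡ 481 (mod 1567)
15^8 = (15^4)^2 ≡ 481^2 = 231361 ≡ 1012 (mod 1567)
15^16 = (15^8)^2 ≡ 1012^2 = 1024144 ≡ 893 (mod 1567)
15^32 = (15^16)^2 ≡ 893^2 = 797449 ≡ 1413 (mod 1567)
So B = 1413. Chen then computes K = B^a mod p = 1413^43 mod 1567.
1413^1 ≡ 1413 (mod 1567)
1413^2 = (1413^1)^2 ≡ 1413^2 = 1996569 ≡ 211 (mod 1567)
1413^4 = (1413^2)^2 ≡ 211^2 = 44521 ≡ 645 (mod 1567)
1413^8 = (1413^4)^2 ≡ 645^2 = 416025 ≡ 770 (mod 1567)
1413^16 = (1413^8)^2 ≡ 770^2 = 592900 ≡ 574 (mod 1567)
1413^32 = (1413^16)^2 ≡ 574^2 = 329476 ≡ 406 (mod 1567)
1413^43 = 1413^32 · 1413^8 · 1413^2 · 1413^1 ≡ 406 · 770 · 211 · 1413 ≡ 662 (mod 1567).

662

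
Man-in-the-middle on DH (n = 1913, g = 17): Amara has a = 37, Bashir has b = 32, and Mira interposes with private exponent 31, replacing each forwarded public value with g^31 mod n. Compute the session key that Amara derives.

Amara receives Mira's public value M = 17^31 mod 1913 instead of the honest one.
17^1 ≡ 17 (mod 1913)
17^2 = (17^1)^2 ≡ 17^2 = 289 ≡ 289 (mod 1913)
17^4 = (17^2)^2 ≡ 289^2 = 83521 ≡ 1262 (mod 1913)
17^8 = (17^4)^2 ≡ 1262^2 = 1592644 ≡ 1028 (mod 1913)
17^16 = (17^8)^2 ≡ 1028^2 = 1056784 ≡ 808 (mod 1913)
17^31 = 17^16 · 17^8 · 17^4 · 17^2 · 17^1 ≡ 808 · 1028 · 1262 · 289 · 17 ≡ 1044 (mod 1913).
So M = 1044. Amara computes K = M^37 mod 1913.
1044^1 ≡ 1044 (mod 1913)
1044^2 = (1044^1)^2 ≡ 1044^2 = 1089936 ≡ 1439 (mod 1913)
1044^4 = (1044^2)^2 ≡ 1439^2 = 2070721 ≡ 855 (mod 1913)
1044^8 = (1044^4)^2 ≡ 855^2 = 731025 ≡ 259 (mod 1913)
1044^16 = (1044^8)^2 ≡ 259^2 = 67081 ≡ 126 (mod 1913)
1044^32 = (1044^16)^2 ≡ 126^2 = 15876 ≡ 572 (mod 1913)
1044^37 = 1044^32 · 1044^4 · 1044^1 ≡ 572 · 855 · 1044 ≡ 853 (mod 1913).

853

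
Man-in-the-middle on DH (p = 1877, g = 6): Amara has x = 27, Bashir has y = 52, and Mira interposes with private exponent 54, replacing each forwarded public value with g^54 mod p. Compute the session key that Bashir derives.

1563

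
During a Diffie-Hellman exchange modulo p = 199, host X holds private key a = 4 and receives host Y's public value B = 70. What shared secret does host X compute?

53

Shared key K = 70^4 mod 199.
70^1 ≡ 70 (mod 199)
70^2 = (70^1)^2 ≡ 70^2 = 4900 ≡ 124 (mod 199)
70^4 = (70^2)^2 ≡ 124^2 = 15376 ≡ 53 (mod 199)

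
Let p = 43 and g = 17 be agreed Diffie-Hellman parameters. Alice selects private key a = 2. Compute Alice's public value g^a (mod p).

Public value = 17^2 (mod 43).
17^1 ≡ 17 (mod 43)
17^2 = (17^1)^2 ≡ 17^2 = 289 ≡ 31 (mod 43)

31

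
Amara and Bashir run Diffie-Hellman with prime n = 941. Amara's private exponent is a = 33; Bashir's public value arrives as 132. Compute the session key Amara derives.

Shared key K = 132^33 mod 941.
132^1 ≡ 132 (mod 941)
132^2 = (132^1)^2 ≡ 132^2 = 17424 ≡ 486 (mod 941)
132^4 = (132^2)^2 ≡ 486^2 = 236196 ≡ 5 (mod 941)
132^8 = (132^4)^2 ≡ 5^2 = 25 ≡ 25 (mod 941)
132^16 = (132^8)^2 ≡ 25^2 = 625 ≡ 625 (mod 941)
132^32 = (132^16)^2 ≡ 625^2 = 390625 ≡ 110 (mod 941)
132^33 = 132^32 · 132^1 ≡ 110 · 132 ≡ 405 (mod 941).

405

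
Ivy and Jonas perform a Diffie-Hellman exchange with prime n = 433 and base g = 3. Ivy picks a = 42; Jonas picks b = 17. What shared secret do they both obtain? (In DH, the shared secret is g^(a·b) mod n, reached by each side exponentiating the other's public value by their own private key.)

Jonas sends B = g^b mod n = 3^17 mod 433.
3^1 ≡ 3 (mod 433)
3^2 = (3^1)^2 ≡ 3^2 = 9 ≡ 9 (mod 433)
3^4 = (3^2)^2 ≡ 9^2 = 81 ≡ 81 (mod 433)
3^8 = (3^4)^2 ≡ 81^2 = 6561 ≡ 66 (mod 433)
3^16 = (3^8)^2 ≡ 66^2 = 4356 ≡ 26 (mod 433)
3^17 = 3^16 · 3^1 ≡ 26 · 3 ≡ 78 (mod 433).
So B = 78. Ivy then computes K = B^a mod n = 78^42 mod 433.
78^1 ≡ 78 (mod 433)
78^2 = (78^1)^2 ≡ 78^2 = 6084 ≡ 22 (mod 433)
78^4 = (78^2)^2 ≡ 22^2 = 484 ≡ 51 (mod 433)
78^8 = (78^4)^2 ≡ 51^2 = 2601 ≡ 3 (mod 433)
78^16 = (78^8)^2 ≡ 3^2 = 9 ≡ 9 (mod 433)
78^32 = (78^16)^2 ≡ 9^2 = 81 ≡ 81 (mod 433)
78^42 = 78^32 · 78^8 · 78^2 ≡ 81 · 3 · 22 ≡ 150 (mod 433).

150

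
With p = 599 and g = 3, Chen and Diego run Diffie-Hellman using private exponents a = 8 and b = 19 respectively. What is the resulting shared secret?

Diego sends B = g^b mod p = 3^19 mod 599.
3^1 ≡ 3 (mod 599)
3^2 = (3^1)^2 ≡ 3^2 = 9 ≡ 9 (mod 599)
3^4 = (3^2)^2 ≡ 9^2 = 81 ≡ 81 (mod 599)
3^8 = (3^4)^2 ≡ 81^2 = 6561 ≡ 571 (mod 599)
3^16 = (3^8)^2 ≡ 571^2 = 326041 ≡ 185 (mod 599)
3^19 = 3^16 · 3^2 · 3^1 ≡ 185 · 9 · 3 ≡ 203 (mod 599).
So B = 203. Chen then computes K = B^a mod p = 203^8 mod 599.
203^1 ≡ 203 (mod 599)
203^2 = (203^1)^2 ≡ 203^2 = 41209 ≡ 477 (mod 599)
203^4 = (203^2)^2 ≡ 477^2 = 227529 ≡ 508 (mod 599)
203^8 = (203^4)^2 ≡ 508^2 = 258064 ≡ 494 (mod 599)

494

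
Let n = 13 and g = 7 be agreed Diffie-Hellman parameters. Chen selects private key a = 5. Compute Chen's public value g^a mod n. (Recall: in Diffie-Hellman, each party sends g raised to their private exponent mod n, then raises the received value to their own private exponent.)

11

Public value = 7^5 mod 13.
7^1 ≡ 7 (mod 13)
7^2 = (7^1)^2 ≡ 7^2 = 49 ≡ 10 (mod 13)
7^4 = (7^2)^2 ≡ 10^2 = 100 ≡ 9 (mod 13)
7^5 = 7^4 · 7^1 ≡ 9 · 7 ≡ 11 (mod 13).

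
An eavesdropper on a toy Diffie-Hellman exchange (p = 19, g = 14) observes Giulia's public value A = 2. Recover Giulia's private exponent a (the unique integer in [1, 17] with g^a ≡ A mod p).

13

Try successive powers of 14 modulo 19:
14^1 ≡ 14
14^2 ≡ 6
14^3 ≡ 8
14^4 ≡ 17
14^5 ≡ 10
14^6 ≡ 7
14^7 ≡ 3
14^8 ≡ 4
14^9 ≡ 18
14^10 ≡ 5
14^11 ≡ 13
14^12 ≡ 11
14^13 ≡ 2
Found: a = 13.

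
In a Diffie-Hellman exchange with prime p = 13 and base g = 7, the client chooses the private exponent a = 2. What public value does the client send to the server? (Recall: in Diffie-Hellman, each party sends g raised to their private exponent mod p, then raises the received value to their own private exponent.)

Public value = 7^2 mod 13.
7^1 ≡ 7 (mod 13)
7^2 = (7^1)^2 ≡ 7^2 = 49 ≡ 10 (mod 13)

10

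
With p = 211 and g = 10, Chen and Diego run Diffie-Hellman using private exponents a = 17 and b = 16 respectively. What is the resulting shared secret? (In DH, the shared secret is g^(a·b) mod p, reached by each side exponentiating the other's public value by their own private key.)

Diego sends B = g^b mod p = 10^16 mod 211.
10^1 ≡ 10 (mod 211)
10^2 = (10^1)^2 ≡ 10^2 = 100 ≡ 100 (mod 211)
10^4 = (10^2)^2 ≡ 100^2 = 10000 ≡ 83 (mod 211)
10^8 = (10^4)^2 ≡ 83^2 = 6889 ≡ 137 (mod 211)
10^16 = (10^8)^2 ≡ 137^2 = 18769 ≡ 201 (mod 211)
So B = 201. Chen then computes K = B^a mod p = 201^17 mod 211.
201^1 ≡ 201 (mod 211)
201^2 = (201^1)^2 ≡ 201^2 = 40401 ≡ 100 (mod 211)
201^4 = (201^2)^2 ≡ 100^2 = 10000 ≡ 83 (mod 211)
201^8 = (201^4)^2 ≡ 83^2 = 6889 ≡ 137 (mod 211)
201^16 = (201^8)^2 ≡ 137^2 = 18769 ≡ 201 (mod 211)
201^17 = 201^16 · 201^1 ≡ 201 · 201 ≡ 100 (mod 211).

100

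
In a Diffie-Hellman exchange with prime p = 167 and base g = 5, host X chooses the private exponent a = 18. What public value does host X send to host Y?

93

Public value = 5^18 (mod 167).
5^1 ≡ 5 (mod 167)
5^2 = (5^1)^2 ≡ 5^2 = 25 ≡ 25 (mod 167)
5^4 = (5^2)^2 ≡ 25^2 = 625 ≡ 124 (mod 167)
5^8 = (5^4)^2 ≡ 124^2 = 15376 ≡ 12 (mod 167)
5^16 = (5^8)^2 ≡ 12^2 = 144 ≡ 144 (mod 167)
5^18 = 5^16 · 5^2 ≡ 144 · 25 ≡ 93 (mod 167).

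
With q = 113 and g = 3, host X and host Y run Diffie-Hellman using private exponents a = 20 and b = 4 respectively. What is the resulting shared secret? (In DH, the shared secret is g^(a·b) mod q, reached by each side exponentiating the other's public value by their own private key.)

109

Host X sends A = g^a mod q = 3^20 mod 113.
3^1 ≡ 3 (mod 113)
3^2 = (3^1)^2 ≡ 3^2 = 9 ≡ 9 (mod 113)
3^4 = (3^2)^2 ≡ 9^2 = 81 ≡ 81 (mod 113)
3^8 = (3^4)^2 ≡ 81^2 = 6561 ≡ 7 (mod 113)
3^16 = (3^8)^2 ≡ 7^2 = 49 ≡ 49 (mod 113)
3^20 = 3^16 · 3^4 ≡ 49 · 81 ≡ 14 (mod 113).
So A = 14. Host Y then computes K = A^b mod q = 14^4 mod 113.
14^1 ≡ 14 (mod 113)
14^2 = (14^1)^2 ≡ 14^2 = 196 ≡ 83 (mod 113)
14^4 = (14^2)^2 ≡ 83^2 = 6889 ≡ 109 (mod 113)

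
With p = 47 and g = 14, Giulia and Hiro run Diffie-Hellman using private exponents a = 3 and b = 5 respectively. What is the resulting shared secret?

27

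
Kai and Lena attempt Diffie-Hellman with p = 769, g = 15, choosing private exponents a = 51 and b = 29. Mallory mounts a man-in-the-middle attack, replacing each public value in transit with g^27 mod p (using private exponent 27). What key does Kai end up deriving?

484

Kai receives Mallory's public value M = 15^27 mod 769 instead of the honest one.
15^1 ≡ 15 (mod 769)
15^2 = (15^1)^2 ≡ 15^2 = 225 ≡ 225 (mod 769)
15^4 = (15^2)^2 ≡ 225^2 = 50625 ≡ 640 (mod 769)
15^8 = (15^4)^2 ≡ 640^2 = 409600 ≡ 492 (mod 769)
15^16 = (15^8)^2 ≡ 492^2 = 242064 ≡ 598 (mod 769)
15^27 = 15^16 · 15^8 · 15^2 · 15^1 ≡ 598 · 492 · 225 · 15 ≡ 60 (mod 769).
So M = 60. Kai computes K = M^51 mod 769.
60^1 ≡ 60 (mod 769)
60^2 = (60^1)^2 ≡ 60^2 = 3600 ≡ 524 (mod 769)
60^4 = (60^2)^2 ≡ 524^2 = 274576 ≡ 43 (mod 769)
60^8 = (60^4)^2 ≡ 43^2 = 1849 ≡ 311 (mod 769)
60^16 = (60^8)^2 ≡ 311^2 = 96721 ≡ 596 (mod 769)
60^32 = (60^16)^2 ≡ 596^2 = 355216 ≡ 707 (mod 769)
60^51 = 60^32 · 60^16 · 60^2 · 60^1 ≡ 707 · 596 · 524 · 60 ≡ 484 (mod 769).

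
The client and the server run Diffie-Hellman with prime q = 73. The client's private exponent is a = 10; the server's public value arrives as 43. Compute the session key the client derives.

3

Shared key K = 43^10 mod 73.
43^1 ≡ 43 (mod 73)
43^2 = (43^1)^2 ≡ 43^2 = 1849 ≡ 24 (mod 73)
43^4 = (43^2)^2 ≡ 24^2 = 576 ≡ 65 (mod 73)
43^8 = (43^4)^2 ≡ 65^2 = 4225 ≡ 64 (mod 73)
43^10 = 43^8 · 43^2 ≡ 64 · 24 ≡ 3 (mod 73).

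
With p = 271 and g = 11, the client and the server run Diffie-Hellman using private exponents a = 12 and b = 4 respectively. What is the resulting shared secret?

The client sends A = g^a mod p = 11^12 mod 271.
11^1 ≡ 11 (mod 271)
11^2 = (11^1)^2 ≡ 11^2 = 121 ≡ 121 (mod 271)
11^4 = (11^2)^2 ≡ 121^2 = 14641 ≡ 7 (mod 271)
11^8 = (11^4)^2 ≡ 7^2 = 49 ≡ 49 (mod 271)
11^12 = 11^8 · 11^4 ≡ 49 · 7 ≡ 72 (mod 271).
So A = 72. The server then computes K = A^b mod p = 72^4 mod 271.
72^1 ≡ 72 (mod 271)
72^2 = (72^1)^2 ≡ 72^2 = 5184 ≡ 35 (mod 271)
72^4 = (72^2)^2 ≡ 35^2 = 1225 ≡ 141 (mod 271)

141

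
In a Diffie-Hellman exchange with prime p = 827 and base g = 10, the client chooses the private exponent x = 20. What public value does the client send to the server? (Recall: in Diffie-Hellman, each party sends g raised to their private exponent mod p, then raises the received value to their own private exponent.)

439

Public value = 10^20 (mod 827).
10^1 ≡ 10 (mod 827)
10^2 = (10^1)^2 ≡ 10^2 = 100 ≡ 100 (mod 827)
10^4 = (10^2)^2 ≡ 100^2 = 10000 ≡ 76 (mod 827)
10^8 = (10^4)^2 ≡ 76^2 = 5776 ≡ 814 (mod 827)
10^16 = (10^8)^2 ≡ 814^2 = 662596 ≡ 169 (mod 827)
10^20 = 10^16 · 10^4 ≡ 169 · 76 ≡ 439 (mod 827).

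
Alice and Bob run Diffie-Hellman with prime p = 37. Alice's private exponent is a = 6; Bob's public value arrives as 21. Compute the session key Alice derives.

10

Shared key K = 21^6 mod 37.
21^1 ≡ 21 (mod 37)
21^2 = (21^1)^2 ≡ 21^2 = 441 ≡ 34 (mod 37)
21^4 = (21^2)^2 ≡ 34^2 = 1156 ≡ 9 (mod 37)
21^6 = 21^4 · 21^2 ≡ 9 · 34 ≡ 10 (mod 37).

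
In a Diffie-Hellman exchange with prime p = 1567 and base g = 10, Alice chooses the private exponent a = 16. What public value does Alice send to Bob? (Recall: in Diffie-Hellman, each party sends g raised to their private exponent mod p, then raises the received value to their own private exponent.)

Public value = 10^16 (mod 1567).
10^1 ≡ 10 (mod 1567)
10^2 = (10^1)^2 ≡ 10^2 = 100 ≡ 100 (mod 1567)
10^4 = (10^2)^2 ≡ 100^2 = 10000 ≡ 598 (mod 1567)
10^8 = (10^4)^2 ≡ 598^2 = 357604 ≡ 328 (mod 1567)
10^16 = (10^8)^2 ≡ 328^2 = 107584 ≡ 1028 (mod 1567)

1028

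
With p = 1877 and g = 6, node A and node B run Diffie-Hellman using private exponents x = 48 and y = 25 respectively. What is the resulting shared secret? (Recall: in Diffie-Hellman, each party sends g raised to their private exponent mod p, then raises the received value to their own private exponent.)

Node A sends A = g^x mod p = 6^48 mod 1877.
6^1 ≡ 6 (mod 1877)
6^2 = (6^1)^2 ≡ 6^2 = 36 ≡ 36 (mod 1877)
6^4 = (6^2)^2 ≡ 36^2 = 1296 ≡ 1296 (mod 1877)
6^8 = (6^4)^2 ≡ 1296^2 = 1679616 ≡ 1578 (mod 1877)
6^16 = (6^8)^2 ≡ 1578^2 = 2490084 ≡ 1182 (mod 1877)
6^32 = (6^16)^2 ≡ 1182^2 = 1397124 ≡ 636 (mod 1877)
6^48 = 6^32 · 6^16 ≡ 636 · 1182 ≡ 952 (mod 1877).
So A = 952. Node B then computes K = A^y mod p = 952^25 mod 1877.
952^1 ≡ 952 (mod 1877)
952^2 = (952^1)^2 ≡ 952^2 = 906304 ≡ 1590 (mod 1877)
952^4 = (952^2)^2 ≡ 1590^2 = 2528100 ≡ 1658 (mod 1877)
952^8 = (952^4)^2 ≡ 1658^2 = 2748964 ≡ 1036 (mod 1877)
952^16 = (952^8)^2 ≡ 1036^2 = 1073296 ≡ 1529 (mod 1877)
952^25 = 952^16 · 952^8 · 952^1 ≡ 1529 · 1036 · 952 ≡ 1810 (mod 1877).

1810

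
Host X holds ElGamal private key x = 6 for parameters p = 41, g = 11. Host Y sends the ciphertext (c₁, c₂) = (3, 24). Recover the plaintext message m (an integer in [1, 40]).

11

Shared mask s = c₁^x mod p = 3^6 mod 41.
3^1 ≡ 3 (mod 41)
3^2 = (3^1)^2 ≡ 3^2 = 9 ≡ 9 (mod 41)
3^4 = (3^2)^2 ≡ 9^2 = 81 ≡ 40 (mod 41)
3^6 = 3^4 · 3^2 ≡ 40 · 9 ≡ 32 (mod 41).
So s = 32; s⁻¹ ≡ 9 (mod 41).
m = c₂ · s⁻¹ mod 41 = 24 · 9 mod 41 = 11.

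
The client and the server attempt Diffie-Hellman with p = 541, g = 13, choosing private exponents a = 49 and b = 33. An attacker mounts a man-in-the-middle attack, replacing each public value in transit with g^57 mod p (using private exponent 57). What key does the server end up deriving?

The server receives an attacker's public value M = 13^57 mod 541 instead of the honest one.
13^1 ≡ 13 (mod 541)
13^2 = (13^1)^2 ≡ 13^2 = 169 ≡ 169 (mod 541)
13^4 = (13^2)^2 ≡ 169^2 = 28561 ≡ 429 (mod 541)
13^8 = (13^4)^2 ≡ 429^2 = 184041 ≡ 101 (mod 541)
13^16 = (13^8)^2 ≡ 101^2 = 10201 ≡ 463 (mod 541)
13^32 = (13^16)^2 ≡ 463^2 = 214369 ≡ 133 (mod 541)
13^57 = 13^32 · 13^16 · 13^8 · 13^1 ≡ 133 · 463 · 101 · 13 ≡ 236 (mod 541).
So M = 236. The server computes K = M^33 mod 541.
236^1 ≡ 236 (mod 541)
236^2 = (236^1)^2 ≡ 236^2 = 55696 ≡ 514 (mod 541)
236^4 = (236^2)^2 ≡ 514^2 = 264196 ≡ 188 (mod 541)
236^8 = (236^4)^2 ≡ 188^2 = 35344 ≡ 179 (mod 541)
236^16 = (236^8)^2 ≡ 179^2 = 32041 ≡ 122 (mod 541)
236^32 = (236^16)^2 ≡ 122^2 = 14884 ≡ 277 (mod 541)
236^33 = 236^32 · 236^1 ≡ 277 · 236 ≡ 452 (mod 541).

452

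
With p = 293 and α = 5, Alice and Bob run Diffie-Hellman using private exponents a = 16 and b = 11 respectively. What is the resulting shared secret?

84

Bob sends B = α^b mod p = 5^11 mod 293.
5^1 ≡ 5 (mod 293)
5^2 = (5^1)^2 ≡ 5^2 = 25 ≡ 25 (mod 293)
5^4 = (5^2)^2 ≡ 25^2 = 625 ≡ 39 (mod 293)
5^8 = (5^4)^2 ≡ 39^2 = 1521 ≡ 56 (mod 293)
5^11 = 5^8 · 5^2 · 5^1 ≡ 56 · 25 · 5 ≡ 261 (mod 293).
So B = 261. Alice then computes K = B^a mod p = 261^16 mod 293.
261^1 ≡ 261 (mod 293)
261^2 = (261^1)^2 ≡ 261^2 = 68121 ≡ 145 (mod 293)
261^4 = (261^2)^2 ≡ 145^2 = 21025 ≡ 222 (mod 293)
261^8 = (261^4)^2 ≡ 222^2 = 49284 ≡ 60 (mod 293)
261^16 = (261^8)^2 ≡ 60^2 = 3600 ≡ 84 (mod 293)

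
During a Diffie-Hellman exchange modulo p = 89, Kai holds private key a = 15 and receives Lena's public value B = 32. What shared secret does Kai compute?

Shared key K = 32^15 mod 89.
32^1 ≡ 32 (mod 89)
32^2 = (32^1)^2 ≡ 32^2 = 1024 ≡ 45 (mod 89)
32^4 = (32^2)^2 ≡ 45^2 = 2025 ≡ 67 (mod 89)
32^8 = (32^4)^2 ≡ 67^2 = 4489 ≡ 39 (mod 89)
32^15 = 32^8 · 32^4 · 32^2 · 32^1 ≡ 39 · 67 · 45 · 32 ≡ 67 (mod 89).

67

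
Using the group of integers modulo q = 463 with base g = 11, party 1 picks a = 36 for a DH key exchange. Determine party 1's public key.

270

Public value = 11^36 mod 463.
11^1 ≡ 11 (mod 463)
11^2 = (11^1)^2 ≡ 11^2 = 121 ≡ 121 (mod 463)
11^4 = (11^2)^2 ≡ 121^2 = 14641 ≡ 288 (mod 463)
11^8 = (11^4)^2 ≡ 288^2 = 82944 ≡ 67 (mod 463)
11^16 = (11^8)^2 ≡ 67^2 = 4489 ≡ 322 (mod 463)
11^32 = (11^16)^2 ≡ 322^2 = 103684 ≡ 435 (mod 463)
11^36 = 11^32 · 11^4 ≡ 435 · 288 ≡ 270 (mod 463).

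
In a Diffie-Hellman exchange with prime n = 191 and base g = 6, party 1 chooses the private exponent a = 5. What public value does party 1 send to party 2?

Public value = 6^5 (mod 191).
6^1 ≡ 6 (mod 191)
6^2 = (6^1)^2 ≡ 6^2 = 36 ≡ 36 (mod 191)
6^4 = (6^2)^2 ≡ 36^2 = 1296 ≡ 150 (mod 191)
6^5 = 6^4 · 6^1 ≡ 150 · 6 ≡ 136 (mod 191).

136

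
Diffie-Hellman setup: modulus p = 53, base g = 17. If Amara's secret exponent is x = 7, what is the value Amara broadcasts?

Public value = 17^7 mod 53.
17^1 ≡ 17 (mod 53)
17^2 = (17^1)^2 ≡ 17^2 = 289 ≡ 24 (mod 53)
17^4 = (17^2)^2 ≡ 24^2 = 576 ≡ 46 (mod 53)
17^7 = 17^4 · 17^2 · 17^1 ≡ 46 · 24 · 17 ≡ 6 (mod 53).

6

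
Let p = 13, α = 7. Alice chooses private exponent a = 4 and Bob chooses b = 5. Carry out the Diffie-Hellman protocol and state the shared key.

3

Alice sends A = α^a mod p = 7^4 mod 13.
7^1 ≡ 7 (mod 13)
7^2 = (7^1)^2 ≡ 7^2 = 49 ≡ 10 (mod 13)
7^4 = (7^2)^2 ≡ 10^2 = 100 ≡ 9 (mod 13)
So A = 9. Bob then computes K = A^b mod p = 9^5 mod 13.
9^1 ≡ 9 (mod 13)
9^2 = (9^1)^2 ≡ 9^2 = 81 ≡ 3 (mod 13)
9^4 = (9^2)^2 ≡ 3^2 = 9 ≡ 9 (mod 13)
9^5 = 9^4 · 9^1 ≡ 9 · 9 ≡ 3 (mod 13).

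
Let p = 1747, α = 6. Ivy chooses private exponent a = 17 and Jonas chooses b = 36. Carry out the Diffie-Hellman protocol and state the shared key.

Jonas sends B = α^b mod p = 6^36 mod 1747.
6^1 ≡ 6 (mod 1747)
6^2 = (6^1)^2 ≡ 6^2 = 36 ≡ 36 (mod 1747)
6^4 = (6^2)^2 ≡ 36^2 = 1296 ≡ 1296 (mod 1747)
6^8 = (6^4)^2 ≡ 1296^2 = 1679616 ≡ 749 (mod 1747)
6^16 = (6^8)^2 ≡ 749^2 = 561001 ≡ 214 (mod 1747)
6^32 = (6^16)^2 ≡ 214^2 = 45796 ≡ 374 (mod 1747)
6^36 = 6^32 · 6^4 ≡ 374 · 1296 ≡ 785 (mod 1747).
So B = 785. Ivy then computes K = B^a mod p = 785^17 mod 1747.
785^1 ≡ 785 (mod 1747)
785^2 = (785^1)^2 ≡ 785^2 = 616225 ≡ 1281 (mod 1747)
785^4 = (785^2)^2 ≡ 1281^2 = 1640961 ≡ 528 (mod 1747)
785^8 = (785^4)^2 ≡ 528^2 = 278784 ≡ 1011 (mod 1747)
785^16 = (785^8)^2 ≡ 1011^2 = 1022121 ≡ 126 (mod 1747)
785^17 = 785^16 · 785^1 ≡ 126 · 785 ≡ 1078 (mod 1747).

1078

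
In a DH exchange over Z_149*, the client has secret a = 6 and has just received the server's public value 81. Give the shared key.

125

Shared key K = 81^6 mod 149.
81^1 ≡ 81 (mod 149)
81^2 = (81^1)^2 ≡ 81^2 = 6561 ≡ 5 (mod 149)
81^4 = (81^2)^2 ≡ 5^2 = 25 ≡ 25 (mod 149)
81^6 = 81^4 · 81^2 ≡ 25 · 5 ≡ 125 (mod 149).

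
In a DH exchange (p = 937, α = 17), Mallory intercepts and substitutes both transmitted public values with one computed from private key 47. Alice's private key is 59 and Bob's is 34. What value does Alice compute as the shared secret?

Alice receives Mallory's public value M = 17^47 mod 937 instead of the honest one.
17^1 ≡ 17 (mod 937)
17^2 = (17^1)^2 ≡ 17^2 = 289 ≡ 289 (mod 937)
17^4 = (17^2)^2 ≡ 289^2 = 83521 ≡ 128 (mod 937)
17^8 = (17^4)^2 ≡ 128^2 = 16384 ≡ 455 (mod 937)
17^16 = (17^8)^2 ≡ 455^2 = 207025 ≡ 885 (mod 937)
17^32 = (17^16)^2 ≡ 885^2 = 783225 ≡ 830 (mod 937)
17^47 = 17^32 · 17^8 · 17^4 · 17^2 · 17^1 ≡ 830 · 455 · 128 · 289 · 17 ≡ 658 (mod 937).
So M = 658. Alice computes K = M^59 mod 937.
658^1 ≡ 658 (mod 937)
658^2 = (658^1)^2 ≡ 658^2 = 432964 ≡ 70 (mod 937)
658^4 = (658^2)^2 ≡ 70^2 = 4900 ≡ 215 (mod 937)
658^8 = (658^4)^2 ≡ 215^2 = 46225 ≡ 312 (mod 937)
658^16 = (658^8)^2 ≡ 312^2 = 97344 ≡ 833 (mod 937)
658^32 = (658^16)^2 ≡ 833^2 = 693889 ≡ 509 (mod 937)
658^59 = 658^32 · 658^16 · 658^8 · 658^2 · 658^1 ≡ 509 · 833 · 312 · 70 · 658 ≡ 248 (mod 937).

248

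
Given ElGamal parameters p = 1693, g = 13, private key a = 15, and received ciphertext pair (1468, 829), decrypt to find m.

Shared mask s = c₁^a mod p = 1468^15 mod 1693.
1468^1 ≡ 1468 (mod 1693)
1468^2 = (1468^1)^2 ≡ 1468^2 = 2155024 ≡ 1528 (mod 1693)
1468^4 = (1468^2)^2 ≡ 1528^2 = 2334784 ≡ 137 (mod 1693)
1468^8 = (1468^4)^2 ≡ 137^2 = 18769 ≡ 146 (mod 1693)
1468^15 = 1468^8 · 1468^4 · 1468^2 · 1468^1 ≡ 146 · 137 · 1528 · 1468 ≡ 748 (mod 1693).
So s = 748; s⁻¹ ≡ 550 (mod 1693).
m = c₂ · s⁻¹ mod 1693 = 829 · 550 mod 1693 = 533.

533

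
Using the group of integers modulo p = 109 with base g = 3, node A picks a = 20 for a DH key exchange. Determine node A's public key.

Public value = 3^20 mod 109.
3^1 ≡ 3 (mod 109)
3^2 = (3^1)^2 ≡ 3^2 = 9 ≡ 9 (mod 109)
3^4 = (3^2)^2 ≡ 9^2 = 81 ≡ 81 (mod 109)
3^8 = (3^4)^2 ≡ 81^2 = 6561 ≡ 21 (mod 109)
3^16 = (3^8)^2 ≡ 21^2 = 441 ≡ 5 (mod 109)
3^20 = 3^16 · 3^4 ≡ 5 · 81 ≡ 78 (mod 109).

78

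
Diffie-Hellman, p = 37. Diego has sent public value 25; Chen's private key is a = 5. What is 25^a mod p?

Shared key K = 25^5 mod 37.
25^1 ≡ 25 (mod 37)
25^2 = (25^1)^2 ≡ 25^2 = 625 ≡ 33 (mod 37)
25^4 = (25^2)^2 ≡ 33^2 = 1089 ≡ 16 (mod 37)
25^5 = 25^4 · 25^1 ≡ 16 · 25 ≡ 30 (mod 37).

30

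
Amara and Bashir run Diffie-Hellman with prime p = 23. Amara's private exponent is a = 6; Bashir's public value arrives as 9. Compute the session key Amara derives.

3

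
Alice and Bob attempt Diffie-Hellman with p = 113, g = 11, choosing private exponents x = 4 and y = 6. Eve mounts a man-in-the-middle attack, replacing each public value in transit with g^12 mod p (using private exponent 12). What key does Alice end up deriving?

109

Alice receives Eve's public value M = 11^12 mod 113 instead of the honest one.
11^1 ≡ 11 (mod 113)
11^2 = (11^1)^2 ≡ 11^2 = 121 ≡ 8 (mod 113)
11^4 = (11^2)^2 ≡ 8^2 = 64 ≡ 64 (mod 113)
11^8 = (11^4)^2 ≡ 64^2 = 4096 ≡ 28 (mod 113)
11^12 = 11^8 · 11^4 ≡ 28 · 64 ≡ 97 (mod 113).
So M = 97. Alice computes K = M^4 mod 113.
97^1 ≡ 97 (mod 113)
97^2 = (97^1)^2 ≡ 97^2 = 9409 ≡ 30 (mod 113)
97^4 = (97^2)^2 ≡ 30^2 = 900 ≡ 109 (mod 113)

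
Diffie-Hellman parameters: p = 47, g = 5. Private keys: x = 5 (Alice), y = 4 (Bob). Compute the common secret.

Alice sends A = g^x mod p = 5^5 mod 47.
5^1 ≡ 5 (mod 47)
5^2 = (5^1)^2 ≡ 5^2 = 25 ≡ 25 (mod 47)
5^4 = (5^2)^2 ≡ 25^2 = 625 ≡ 14 (mod 47)
5^5 = 5^4 · 5^1 ≡ 14 · 5 ≡ 23 (mod 47).
So A = 23. Bob then computes K = A^y mod p = 23^4 mod 47.
23^1 ≡ 23 (mod 47)
23^2 = (23^1)^2 ≡ 23^2 = 529 ≡ 12 (mod 47)
23^4 = (23^2)^2 ≡ 12^2 = 144 ≡ 3 (mod 47)

3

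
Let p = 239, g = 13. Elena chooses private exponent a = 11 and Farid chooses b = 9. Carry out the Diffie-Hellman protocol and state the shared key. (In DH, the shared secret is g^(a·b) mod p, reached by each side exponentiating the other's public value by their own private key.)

Farid sends B = g^b mod p = 13^9 mod 239.
13^1 ≡ 13 (mod 239)
13^2 = (13^1)^2 ≡ 13^2 = 169 ≡ 169 (mod 239)
13^4 = (13^2)^2 ≡ 169^2 = 28561 ≡ 120 (mod 239)
13^8 = (13^4)^2 ≡ 120^2 = 14400 ≡ 60 (mod 239)
13^9 = 13^8 · 13^1 ≡ 60 · 13 ≡ 63 (mod 239).
So B = 63. Elena then computes K = B^a mod p = 63^11 mod 239.
63^1 ≡ 63 (mod 239)
63^2 = (63^1)^2 ≡ 63^2 = 3969 ≡ 145 (mod 239)
63^4 = (63^2)^2 ≡ 145^2 = 21025 ≡ 232 (mod 239)
63^8 = (63^4)^2 ≡ 232^2 = 53824 ≡ 49 (mod 239)
63^11 = 63^8 · 63^2 · 63^1 ≡ 49 · 145 · 63 ≡ 207 (mod 239).

207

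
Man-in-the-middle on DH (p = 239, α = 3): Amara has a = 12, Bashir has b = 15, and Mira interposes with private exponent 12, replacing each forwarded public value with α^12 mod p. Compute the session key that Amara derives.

Amara receives Mira's public value M = 3^12 mod 239 instead of the honest one.
3^1 ≡ 3 (mod 239)
3^2 = (3^1)^2 ≡ 3^2 = 9 ≡ 9 (mod 239)
3^4 = (3^2)^2 ≡ 9^2 = 81 ≡ 81 (mod 239)
3^8 = (3^4)^2 ≡ 81^2 = 6561 ≡ 108 (mod 239)
3^12 = 3^8 · 3^4 ≡ 108 · 81 ≡ 144 (mod 239).
So M = 144. Amara computes K = M^12 mod 239.
144^1 ≡ 144 (mod 239)
144^2 = (144^1)^2 ≡ 144^2 = 20736 ≡ 182 (mod 239)
144^4 = (144^2)^2 ≡ 182^2 = 33124 ≡ 142 (mod 239)
144^8 = (144^4)^2 ≡ 142^2 = 20164 ≡ 88 (mod 239)
144^12 = 144^8 · 144^4 ≡ 88 · 142 ≡ 68 (mod 239).

68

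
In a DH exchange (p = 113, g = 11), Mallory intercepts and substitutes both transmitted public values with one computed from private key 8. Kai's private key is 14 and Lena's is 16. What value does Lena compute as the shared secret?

106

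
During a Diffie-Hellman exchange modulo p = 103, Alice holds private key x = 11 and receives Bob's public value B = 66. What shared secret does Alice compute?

81

Shared key K = 66^11 mod 103.
66^1 ≡ 66 (mod 103)
66^2 = (66^1)^2 ≡ 66^2 = 4356 ≡ 30 (mod 103)
66^4 = (66^2)^2 ≡ 30^2 = 900 ≡ 76 (mod 103)
66^8 = (66^4)^2 ≡ 76^2 = 5776 ≡ 8 (mod 103)
66^11 = 66^8 · 66^2 · 66^1 ≡ 8 · 30 · 66 ≡ 81 (mod 103).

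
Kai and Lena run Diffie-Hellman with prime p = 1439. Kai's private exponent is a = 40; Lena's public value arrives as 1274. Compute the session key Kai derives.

684

Shared key K = 1274^40 mod 1439.
1274^1 ≡ 1274 (mod 1439)
1274^2 = (1274^1)^2 ≡ 1274^2 = 1623076 ≡ 1323 (mod 1439)
1274^4 = (1274^2)^2 ≡ 1323^2 = 1750329 ≡ 505 (mod 1439)
1274^8 = (1274^4)^2 ≡ 505^2 = 255025 ≡ 322 (mod 1439)
1274^16 = (1274^8)^2 ≡ 322^2 = 103684 ≡ 76 (mod 1439)
1274^32 = (1274^16)^2 ≡ 76^2 = 5776 ≡ 20 (mod 1439)
1274^40 = 1274^32 · 1274^8 ≡ 20 · 322 ≡ 684 (mod 1439).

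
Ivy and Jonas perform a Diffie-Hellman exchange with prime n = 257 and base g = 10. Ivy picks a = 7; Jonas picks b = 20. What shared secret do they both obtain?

88

Jonas sends B = g^b mod n = 10^20 mod 257.
10^1 ≡ 10 (mod 257)
10^2 = (10^1)^2 ≡ 10^2 = 100 ≡ 100 (mod 257)
10^4 = (10^2)^2 ≡ 100^2 = 10000 ≡ 234 (mod 257)
10^8 = (10^4)^2 ≡ 234^2 = 54756 ≡ 15 (mod 257)
10^16 = (10^8)^2 ≡ 15^2 = 225 ≡ 225 (mod 257)
10^20 = 10^16 · 10^4 ≡ 225 · 234 ≡ 222 (mod 257).
So B = 222. Ivy then computes K = B^a mod n = 222^7 mod 257.
222^1 ≡ 222 (mod 257)
222^2 = (222^1)^2 ≡ 222^2 = 49284 ≡ 197 (mod 257)
222^4 = (222^2)^2 ≡ 197^2 = 38809 ≡ 2 (mod 257)
222^7 = 222^4 · 222^2 · 222^1 ≡ 2 · 197 · 222 ≡ 88 (mod 257).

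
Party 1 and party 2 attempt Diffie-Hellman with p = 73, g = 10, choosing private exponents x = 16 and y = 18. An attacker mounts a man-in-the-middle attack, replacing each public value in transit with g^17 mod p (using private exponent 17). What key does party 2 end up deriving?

Party 2 receives an attacker's public value M = 10^17 mod 73 instead of the honest one.
10^1 ≡ 10 (mod 73)
10^2 = (10^1)^2 ≡ 10^2 = 100 ≡ 27 (mod 73)
10^4 = (10^2)^2 ≡ 27^2 = 729 ≡ 72 (mod 73)
10^8 = (10^4)^2 ≡ 72^2 = 5184 ≡ 1 (mod 73)
10^16 = (10^8)^2 ≡ 1^2 = 1 ≡ 1 (mod 73)
10^17 = 10^16 · 10^1 ≡ 1 · 10 ≡ 10 (mod 73).
So M = 10. Party 2 computes K = M^18 mod 73.
10^1 ≡ 10 (mod 73)
10^2 = (10^1)^2 ≡ 10^2 = 100 ≡ 27 (mod 73)
10^4 = (10^2)^2 ≡ 27^2 = 729 ≡ 72 (mod 73)
10^8 = (10^4)^2 ≡ 72^2 = 5184 ≡ 1 (mod 73)
10^16 = (10^8)^2 ≡ 1^2 = 1 ≡ 1 (mod 73)
10^18 = 10^16 · 10^2 ≡ 1 · 27 ≡ 27 (mod 73).

27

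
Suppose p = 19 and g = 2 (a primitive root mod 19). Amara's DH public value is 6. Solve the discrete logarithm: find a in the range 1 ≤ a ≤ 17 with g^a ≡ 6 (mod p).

Try successive powers of 2 modulo 19:
2^1 ≡ 2
2^2 ≡ 4
2^3 ≡ 8
2^4 ≡ 16
2^5 ≡ 13
2^6 ≡ 7
2^7 ≡ 14
2^8 ≡ 9
2^9 ≡ 18
2^10 ≡ 17
2^11 ≡ 15
2^12 ≡ 11
2^13 ≡ 3
2^14 ≡ 6
Found: a = 14.

14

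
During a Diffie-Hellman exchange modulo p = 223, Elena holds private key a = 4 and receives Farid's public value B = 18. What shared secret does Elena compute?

166

Shared key K = 18^4 mod 223.
18^1 ≡ 18 (mod 223)
18^2 = (18^1)^2 ≡ 18^2 = 324 ≡ 101 (mod 223)
18^4 = (18^2)^2 ≡ 101^2 = 10201 ≡ 166 (mod 223)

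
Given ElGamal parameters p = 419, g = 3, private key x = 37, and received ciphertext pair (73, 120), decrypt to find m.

Shared mask s = c₁^x mod p = 73^37 mod 419.
73^1 ≡ 73 (mod 419)
73^2 = (73^1)^2 ≡ 73^2 = 5329 ≡ 301 (mod 419)
73^4 = (73^2)^2 ≡ 301^2 = 90601 ≡ 97 (mod 419)
73^8 = (73^4)^2 ≡ 97^2 = 9409 ≡ 191 (mod 419)
73^16 = (73^8)^2 ≡ 191^2 = 36481 ≡ 28 (mod 419)
73^32 = (73^16)^2 ≡ 28^2 = 784 ≡ 365 (mod 419)
73^37 = 73^32 · 73^4 · 73^1 ≡ 365 · 97 · 73 ≡ 173 (mod 419).
So s = 173; s⁻¹ ≡ 264 (mod 419).
m = c₂ · s⁻¹ mod 419 = 120 · 264 mod 419 = 255.

255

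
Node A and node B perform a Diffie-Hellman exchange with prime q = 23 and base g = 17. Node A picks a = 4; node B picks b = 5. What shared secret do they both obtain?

16

Node B sends B = g^b mod q = 17^5 mod 23.
17^1 ≡ 17 (mod 23)
17^2 = (17^1)^2 ≡ 17^2 = 289 ≡ 13 (mod 23)
17^4 = (17^2)^2 ≡ 13^2 = 169 ≡ 8 (mod 23)
17^5 = 17^4 · 17^1 ≡ 8 · 17 ≡ 21 (mod 23).
So B = 21. Node A then computes K = B^a mod q = 21^4 mod 23.
21^1 ≡ 21 (mod 23)
21^2 = (21^1)^2 ≡ 21^2 = 441 ≡ 4 (mod 23)
21^4 = (21^2)^2 ≡ 4^2 = 16 ≡ 16 (mod 23)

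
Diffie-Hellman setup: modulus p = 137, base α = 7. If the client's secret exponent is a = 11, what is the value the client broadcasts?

126

Public value = 7^11 mod 137.
7^1 ≡ 7 (mod 137)
7^2 = (7^1)^2 ≡ 7^2 = 49 ≡ 49 (mod 137)
7^4 = (7^2)^2 ≡ 49^2 = 2401 ≡ 72 (mod 137)
7^8 = (7^4)^2 ≡ 72^2 = 5184 ≡ 115 (mod 137)
7^11 = 7^8 · 7^2 · 7^1 ≡ 115 · 49 · 7 ≡ 126 (mod 137).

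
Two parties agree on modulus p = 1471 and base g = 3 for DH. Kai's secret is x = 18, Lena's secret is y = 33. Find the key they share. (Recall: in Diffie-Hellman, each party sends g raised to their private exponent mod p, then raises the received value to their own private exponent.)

729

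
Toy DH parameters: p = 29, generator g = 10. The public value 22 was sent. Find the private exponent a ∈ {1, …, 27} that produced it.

6

Try successive powers of 10 modulo 29:
10^1 ≡ 10
10^2 ≡ 13
10^3 ≡ 14
10^4 ≡ 24
10^5 ≡ 8
10^6 ≡ 22
Found: a = 6.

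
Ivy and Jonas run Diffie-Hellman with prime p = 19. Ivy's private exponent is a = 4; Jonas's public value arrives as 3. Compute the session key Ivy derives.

5

Shared key K = 3^4 mod 19.
3^1 ≡ 3 (mod 19)
3^2 = (3^1)^2 ≡ 3^2 = 9 ≡ 9 (mod 19)
3^4 = (3^2)^2 ≡ 9^2 = 81 ≡ 5 (mod 19)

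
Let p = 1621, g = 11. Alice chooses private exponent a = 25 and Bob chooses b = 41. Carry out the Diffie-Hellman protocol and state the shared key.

Bob sends B = g^b mod p = 11^41 mod 1621.
11^1 ≡ 11 (mod 1621)
11^2 = (11^1)^2 ≡ 11^2 = 121 ≡ 121 (mod 1621)
11^4 = (11^2)^2 ≡ 121^2 = 14641 ≡ 52 (mod 1621)
11^8 = (11^4)^2 ≡ 52^2 = 2704 ≡ 1083 (mod 1621)
11^16 = (11^8)^2 ≡ 1083^2 = 1172889 ≡ 906 (mod 1621)
11^32 = (11^16)^2 ≡ 906^2 = 820836 ≡ 610 (mod 1621)
11^41 = 11^32 · 11^8 · 11^1 ≡ 610 · 1083 · 11 ≡ 1608 (mod 1621).
So B = 1608. Alice then computes K = B^a mod p = 1608^25 mod 1621.
1608^1 ≡ 1608 (mod 1621)
1608^2 = (1608^1)^2 ≡ 1608^2 = 2585664 ≡ 169 (mod 1621)
1608^4 = (1608^2)^2 ≡ 169^2 = 28561 ≡ 1004 (mod 1621)
1608^8 = (1608^4)^2 ≡ 1004^2 = 1008016 ≡ 1375 (mod 1621)
1608^16 = (1608^8)^2 ≡ 1375^2 = 1890625 ≡ 539 (mod 1621)
1608^25 = 1608^16 · 1608^8 · 1608^1 ≡ 539 · 1375 · 1608 ≡ 599 (mod 1621).

599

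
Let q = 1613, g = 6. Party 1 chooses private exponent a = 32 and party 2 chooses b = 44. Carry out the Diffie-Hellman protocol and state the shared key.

Party 2 sends B = g^b mod q = 6^44 mod 1613.
6^1 ≡ 6 (mod 1613)
6^2 = (6^1)^2 ≡ 6^2 = 36 ≡ 36 (mod 1613)
6^4 = (6^2)^2 ≡ 36^2 = 1296 ≡ 1296 (mod 1613)
6^8 = (6^4)^2 ≡ 1296^2 = 1679616 ≡ 483 (mod 1613)
6^16 = (6^8)^2 ≡ 483^2 = 233289 ≡ 1017 (mod 1613)
6^32 = (6^16)^2 ≡ 1017^2 = 1034289 ≡ 356 (mod 1613)
6^44 = 6^32 · 6^8 · 6^4 ≡ 356 · 483 · 1296 ≡ 593 (mod 1613).
So B = 593. Party 1 then computes K = B^a mod q = 593^32 mod 1613.
593^1 ≡ 593 (mod 1613)
593^2 = (593^1)^2 ≡ 593^2 = 351649 ≡ 15 (mod 1613)
593^4 = (593^2)^2 ≡ 15^2 = 225 ≡ 225 (mod 1613)
593^8 = (593^4)^2 ≡ 225^2 = 50625 ≡ 622 (mod 1613)
593^16 = (593^8)^2 ≡ 622^2 = 386884 ≡ 1377 (mod 1613)
593^32 = (593^16)^2 ≡ 1377^2 = 1896129 ≡ 854 (mod 1613)

854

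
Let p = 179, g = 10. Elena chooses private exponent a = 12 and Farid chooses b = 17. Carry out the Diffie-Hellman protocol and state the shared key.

19

Elena sends A = g^a mod p = 10^12 mod 179.
10^1 ≡ 10 (mod 179)
10^2 = (10^1)^2 ≡ 10^2 = 100 ≡ 100 (mod 179)
10^4 = (10^2)^2 ≡ 100^2 = 10000 ≡ 155 (mod 179)
10^8 = (10^4)^2 ≡ 155^2 = 24025 ≡ 39 (mod 179)
10^12 = 10^8 · 10^4 ≡ 39 · 155 ≡ 138 (mod 179).
So A = 138. Farid then computes K = A^b mod p = 138^17 mod 179.
138^1 ≡ 138 (mod 179)
138^2 = (138^1)^2 ≡ 138^2 = 19044 ≡ 70 (mod 179)
138^4 = (138^2)^2 ≡ 70^2 = 4900 ≡ 67 (mod 179)
138^8 = (138^4)^2 ≡ 67^2 = 4489 ≡ 14 (mod 179)
138^16 = (138^8)^2 ≡ 14^2 = 196 ≡ 17 (mod 179)
138^17 = 138^16 · 138^1 ≡ 17 · 138 ≡ 19 (mod 179).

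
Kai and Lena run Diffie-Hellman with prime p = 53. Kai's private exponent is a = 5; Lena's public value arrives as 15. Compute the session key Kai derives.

Shared key K = 15^5 mod 53.
15^1 ≡ 15 (mod 53)
15^2 = (15^1)^2 ≡ 15^2 = 225 ≡ 13 (mod 53)
15^4 = (15^2)^2 ≡ 13^2 = 169 ≡ 10 (mod 53)
15^5 = 15^4 · 15^1 ≡ 10 · 15 ≡ 44 (mod 53).

44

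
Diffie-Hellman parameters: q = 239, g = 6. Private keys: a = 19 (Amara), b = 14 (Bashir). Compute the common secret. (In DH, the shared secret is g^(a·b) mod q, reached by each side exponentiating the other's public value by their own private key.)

Bashir sends B = g^b mod q = 6^14 mod 239.
6^1 ≡ 6 (mod 239)
6^2 = (6^1)^2 ≡ 6^2 = 36 ≡ 36 (mod 239)
6^4 = (6^2)^2 ≡ 36^2 = 1296 ≡ 101 (mod 239)
6^8 = (6^4)^2 ≡ 101^2 = 10201 ≡ 163 (mod 239)
6^14 = 6^8 · 6^4 · 6^2 ≡ 163 · 101 · 36 ≡ 187 (mod 239).
So B = 187. Amara then computes K = B^a mod q = 187^19 mod 239.
187^1 ≡ 187 (mod 239)
187^2 = (187^1)^2 ≡ 187^2 = 34969 ≡ 75 (mod 239)
187^4 = (187^2)^2 ≡ 75^2 = 5625 ≡ 128 (mod 239)
187^8 = (187^4)^2 ≡ 128^2 = 16384 ≡ 132 (mod 239)
187^16 = (187^8)^2 ≡ 132^2 = 17424 ≡ 216 (mod 239)
187^19 = 187^16 · 187^2 · 187^1 ≡ 216 · 75 · 187 ≡ 75 (mod 239).

75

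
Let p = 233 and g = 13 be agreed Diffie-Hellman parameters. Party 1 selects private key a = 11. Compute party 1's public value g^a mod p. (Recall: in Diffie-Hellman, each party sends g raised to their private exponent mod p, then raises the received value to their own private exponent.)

207

Public value = 13^11 mod 233.
13^1 ≡ 13 (mod 233)
13^2 = (13^1)^2 ≡ 13^2 = 169 ≡ 169 (mod 233)
13^4 = (13^2)^2 ≡ 169^2 = 28561 ≡ 135 (mod 233)
13^8 = (13^4)^2 ≡ 135^2 = 18225 ≡ 51 (mod 233)
13^11 = 13^8 · 13^2 · 13^1 ≡ 51 · 169 · 13 ≡ 207 (mod 233).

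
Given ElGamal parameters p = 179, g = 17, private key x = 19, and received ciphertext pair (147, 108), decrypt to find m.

80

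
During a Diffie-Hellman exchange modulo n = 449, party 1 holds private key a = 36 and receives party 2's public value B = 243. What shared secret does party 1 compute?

Shared key K = 243^36 mod 449.
243^1 ≡ 243 (mod 449)
243^2 = (243^1)^2 ≡ 243^2 = 59049 ≡ 230 (mod 449)
243^4 = (243^2)^2 ≡ 230^2 = 52900 ≡ 367 (mod 449)
243^8 = (243^4)^2 ≡ 367^2 = 134689 ≡ 438 (mod 449)
243^16 = (243^8)^2 ≡ 438^2 = 191844 ≡ 121 (mod 449)
243^32 = (243^16)^2 ≡ 121^2 = 14641 ≡ 273 (mod 449)
243^36 = 243^32 · 243^4 ≡ 273 · 367 ≡ 64 (mod 449).

64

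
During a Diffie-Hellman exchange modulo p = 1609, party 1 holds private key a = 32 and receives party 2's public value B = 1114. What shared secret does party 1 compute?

Shared key K = 1114^32 mod 1609.
1114^1 ≡ 1114 (mod 1609)
1114^2 = (1114^1)^2 ≡ 1114^2 = 1240996 ≡ 457 (mod 1609)
1114^4 = (1114^2)^2 ≡ 457^2 = 208849 ≡ 1288 (mod 1609)
1114^8 = (1114^4)^2 ≡ 1288^2 = 1658944 ≡ 65 (mod 1609)
1114^16 = (1114^8)^2 ≡ 65^2 = 4225 ≡ 1007 (mod 1609)
1114^32 = (1114^16)^2 ≡ 1007^2 = 1014049 ≡ 379 (mod 1609)

379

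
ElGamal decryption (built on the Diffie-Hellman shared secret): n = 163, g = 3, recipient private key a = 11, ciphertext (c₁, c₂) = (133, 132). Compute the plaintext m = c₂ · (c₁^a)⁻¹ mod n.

61

Shared mask s = c₁^a mod n = 133^11 mod 163.
133^1 ≡ 133 (mod 163)
133^2 = (133^1)^2 ≡ 133^2 = 17689 ≡ 85 (mod 163)
133^4 = (133^2)^2 ≡ 85^2 = 7225 ≡ 53 (mod 163)
133^8 = (133^4)^2 ≡ 53^2 = 2809 ≡ 38 (mod 163)
133^11 = 133^8 · 133^2 · 133^1 ≡ 38 · 85 · 133 ≡ 85 (mod 163).
So s = 85; s⁻¹ ≡ 140 (mod 163).
m = c₂ · s⁻¹ mod 163 = 132 · 140 mod 163 = 61.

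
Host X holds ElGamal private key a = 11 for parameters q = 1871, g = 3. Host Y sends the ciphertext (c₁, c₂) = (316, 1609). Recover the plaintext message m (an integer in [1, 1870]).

467

Shared mask s = c₁^a mod q = 316^11 mod 1871.
316^1 ≡ 316 (mod 1871)
316^2 = (316^1)^2 ≡ 316^2 = 99856 ≡ 693 (mod 1871)
316^4 = (316^2)^2 ≡ 693^2 = 480249 ≡ 1273 (mod 1871)
316^8 = (316^4)^2 ≡ 1273^2 = 1620529 ≡ 243 (mod 1871)
316^11 = 316^8 · 316^2 · 316^1 ≡ 243 · 693 · 316 ≡ 973 (mod 1871).
So s = 973; s⁻¹ ≡ 948 (mod 1871).
m = c₂ · s⁻¹ mod 1871 = 1609 · 948 mod 1871 = 467.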